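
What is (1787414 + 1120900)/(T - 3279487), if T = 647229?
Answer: -1454157/1316129 ≈ -1.1049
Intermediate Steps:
(1787414 + 1120900)/(T - 3279487) = (1787414 + 1120900)/(647229 - 3279487) = 2908314/(-2632258) = 2908314*(-1/2632258) = -1454157/1316129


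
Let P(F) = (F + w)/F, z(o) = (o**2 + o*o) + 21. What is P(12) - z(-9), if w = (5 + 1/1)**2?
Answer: -179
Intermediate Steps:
w = 36 (w = (5 + 1*1)**2 = (5 + 1)**2 = 6**2 = 36)
z(o) = 21 + 2*o**2 (z(o) = (o**2 + o**2) + 21 = 2*o**2 + 21 = 21 + 2*o**2)
P(F) = (36 + F)/F (P(F) = (F + 36)/F = (36 + F)/F)
P(12) - z(-9) = (36 + 12)/12 - (21 + 2*(-9)**2) = (1/12)*48 - (21 + 2*81) = 4 - (21 + 162) = 4 - 1*183 = 4 - 183 = -179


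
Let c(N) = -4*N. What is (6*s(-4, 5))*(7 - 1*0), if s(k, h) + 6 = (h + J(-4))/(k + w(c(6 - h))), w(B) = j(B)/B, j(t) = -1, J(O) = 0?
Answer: -308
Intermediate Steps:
w(B) = -1/B
s(k, h) = -6 + h/(k - 1/(-24 + 4*h)) (s(k, h) = -6 + (h + 0)/(k - 1/((-4*(6 - h)))) = -6 + h/(k - 1/(-24 + 4*h)))
(6*s(-4, 5))*(7 - 1*0) = (6*(2*(3 + 2*(-6 + 5)*(5 - 6*(-4)))/(-1 + 4*(-4)*(-6 + 5))))*(7 - 1*0) = (6*(2*(3 + 2*(-1)*(5 + 24))/(-1 + 4*(-4)*(-1))))*(7 + 0) = (6*(2*(3 + 2*(-1)*29)/(-1 + 16)))*7 = (6*(2*(3 - 58)/15))*7 = (6*(2*(1/15)*(-55)))*7 = (6*(-22/3))*7 = -44*7 = -308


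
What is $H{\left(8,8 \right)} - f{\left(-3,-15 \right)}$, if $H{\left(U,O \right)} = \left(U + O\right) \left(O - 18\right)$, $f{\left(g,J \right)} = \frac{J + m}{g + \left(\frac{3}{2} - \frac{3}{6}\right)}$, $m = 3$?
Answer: $-166$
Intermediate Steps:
$f{\left(g,J \right)} = \frac{3 + J}{1 + g}$ ($f{\left(g,J \right)} = \frac{J + 3}{g + \left(\frac{3}{2} - \frac{3}{6}\right)} = \frac{3 + J}{g + \left(3 \cdot \frac{1}{2} - \frac{1}{2}\right)} = \frac{3 + J}{g + \left(\frac{3}{2} - \frac{1}{2}\right)} = \frac{3 + J}{g + 1} = \frac{3 + J}{1 + g}$)
$H{\left(U,O \right)} = \left(-18 + O\right) \left(O + U\right)$ ($H{\left(U,O \right)} = \left(O + U\right) \left(-18 + O\right) = \left(-18 + O\right) \left(O + U\right)$)
$H{\left(8,8 \right)} - f{\left(-3,-15 \right)} = \left(8^{2} - 144 - 144 + 8 \cdot 8\right) - \frac{3 - 15}{1 - 3} = \left(64 - 144 - 144 + 64\right) - \frac{1}{-2} \left(-12\right) = -160 - \left(- \frac{1}{2}\right) \left(-12\right) = -160 - 6 = -166$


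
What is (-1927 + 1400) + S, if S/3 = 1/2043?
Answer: -358886/681 ≈ -527.00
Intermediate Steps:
S = 1/681 (S = 3/2043 = 3*(1/2043) = 1/681 ≈ 0.0014684)
(-1927 + 1400) + S = (-1927 + 1400) + 1/681 = -527 + 1/681 = -358886/681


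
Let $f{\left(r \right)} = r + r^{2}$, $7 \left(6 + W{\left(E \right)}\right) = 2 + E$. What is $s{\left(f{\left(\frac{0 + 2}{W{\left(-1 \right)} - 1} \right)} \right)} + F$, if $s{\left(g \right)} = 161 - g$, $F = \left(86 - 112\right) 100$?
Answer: $- \frac{1404745}{576} \approx -2438.8$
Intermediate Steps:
$W{\left(E \right)} = - \frac{40}{7} + \frac{E}{7}$ ($W{\left(E \right)} = -6 + \frac{2 + E}{7} = -6 + \left(\frac{2}{7} + \frac{E}{7}\right) = - \frac{40}{7} + \frac{E}{7}$)
$F = -2600$ ($F = \left(-26\right) 100 = -2600$)
$s{\left(f{\left(\frac{0 + 2}{W{\left(-1 \right)} - 1} \right)} \right)} + F = \left(161 - \frac{0 + 2}{\left(- \frac{40}{7} + \frac{1}{7} \left(-1\right)\right) - 1} \left(1 + \frac{0 + 2}{\left(- \frac{40}{7} + \frac{1}{7} \left(-1\right)\right) - 1}\right)\right) - 2600 = \left(161 - \frac{2}{\left(- \frac{40}{7} - \frac{1}{7}\right) - 1} \left(1 + \frac{2}{\left(- \frac{40}{7} - \frac{1}{7}\right) - 1}\right)\right) - 2600 = \left(161 - \frac{2}{- \frac{41}{7} - 1} \left(1 + \frac{2}{- \frac{41}{7} - 1}\right)\right) - 2600 = \left(161 - \frac{2}{- \frac{48}{7}} \left(1 + \frac{2}{- \frac{48}{7}}\right)\right) - 2600 = \left(161 - 2 \left(- \frac{7}{48}\right) \left(1 + 2 \left(- \frac{7}{48}\right)\right)\right) - 2600 = \left(161 - - \frac{7 \left(1 - \frac{7}{24}\right)}{24}\right) - 2600 = \left(161 - \left(- \frac{7}{24}\right) \frac{17}{24}\right) - 2600 = \left(161 - - \frac{119}{576}\right) - 2600 = \left(161 + \frac{119}{576}\right) - 2600 = \frac{92855}{576} - 2600 = - \frac{1404745}{576}$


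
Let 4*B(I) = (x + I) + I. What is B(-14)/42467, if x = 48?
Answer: 5/42467 ≈ 0.00011774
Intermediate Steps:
B(I) = 12 + I/2 (B(I) = ((48 + I) + I)/4 = (48 + 2*I)/4 = 12 + I/2)
B(-14)/42467 = (12 + (1/2)*(-14))/42467 = (12 - 7)*(1/42467) = 5*(1/42467) = 5/42467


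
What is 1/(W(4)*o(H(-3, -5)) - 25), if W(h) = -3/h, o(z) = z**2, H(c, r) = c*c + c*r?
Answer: -1/457 ≈ -0.0021882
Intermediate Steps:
H(c, r) = c**2 + c*r
1/(W(4)*o(H(-3, -5)) - 25) = 1/((-3/4)*(-3*(-3 - 5))**2 - 25) = 1/((-3*1/4)*(-3*(-8))**2 - 25) = 1/(-3/4*24**2 - 25) = 1/(-3/4*576 - 25) = 1/(-432 - 25) = 1/(-457) = -1/457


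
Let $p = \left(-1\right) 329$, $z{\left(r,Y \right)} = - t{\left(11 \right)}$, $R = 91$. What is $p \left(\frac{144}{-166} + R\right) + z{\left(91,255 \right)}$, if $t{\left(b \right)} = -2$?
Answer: $- \frac{2461083}{83} \approx -29652.0$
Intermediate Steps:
$z{\left(r,Y \right)} = 2$ ($z{\left(r,Y \right)} = \left(-1\right) \left(-2\right) = 2$)
$p = -329$
$p \left(\frac{144}{-166} + R\right) + z{\left(91,255 \right)} = - 329 \left(\frac{144}{-166} + 91\right) + 2 = - 329 \left(144 \left(- \frac{1}{166}\right) + 91\right) + 2 = - 329 \left(- \frac{72}{83} + 91\right) + 2 = \left(-329\right) \frac{7481}{83} + 2 = - \frac{2461249}{83} + 2 = - \frac{2461083}{83}$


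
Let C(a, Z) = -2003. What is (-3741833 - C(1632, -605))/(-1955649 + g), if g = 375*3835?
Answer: 623305/86254 ≈ 7.2264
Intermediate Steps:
g = 1438125
(-3741833 - C(1632, -605))/(-1955649 + g) = (-3741833 - 1*(-2003))/(-1955649 + 1438125) = (-3741833 + 2003)/(-517524) = -3739830*(-1/517524) = 623305/86254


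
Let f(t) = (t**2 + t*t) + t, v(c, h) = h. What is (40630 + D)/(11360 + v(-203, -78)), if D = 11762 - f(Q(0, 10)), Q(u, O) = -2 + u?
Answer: 26193/5641 ≈ 4.6433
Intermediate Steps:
f(t) = t + 2*t**2 (f(t) = (t**2 + t**2) + t = 2*t**2 + t = t + 2*t**2)
D = 11756 (D = 11762 - (-2 + 0)*(1 + 2*(-2 + 0)) = 11762 - (-2)*(1 + 2*(-2)) = 11762 - (-2)*(1 - 4) = 11762 - (-2)*(-3) = 11762 - 1*6 = 11762 - 6 = 11756)
(40630 + D)/(11360 + v(-203, -78)) = (40630 + 11756)/(11360 - 78) = 52386/11282 = 52386*(1/11282) = 26193/5641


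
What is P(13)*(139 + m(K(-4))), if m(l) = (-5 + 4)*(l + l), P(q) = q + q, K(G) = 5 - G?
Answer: 3146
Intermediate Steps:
P(q) = 2*q
m(l) = -2*l
P(13)*(139 + m(K(-4))) = (2*13)*(139 - 2*(5 - 1*(-4))) = 26*(139 - 2*(5 + 4)) = 26*(139 - 2*9) = 26*(139 - 18) = 26*121 = 3146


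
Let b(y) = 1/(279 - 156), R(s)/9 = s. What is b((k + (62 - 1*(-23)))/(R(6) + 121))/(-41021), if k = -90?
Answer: -1/5045583 ≈ -1.9819e-7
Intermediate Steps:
R(s) = 9*s
b(y) = 1/123
b((k + (62 - 1*(-23)))/(R(6) + 121))/(-41021) = (1/123)/(-41021) = (1/123)*(-1/41021) = -1/5045583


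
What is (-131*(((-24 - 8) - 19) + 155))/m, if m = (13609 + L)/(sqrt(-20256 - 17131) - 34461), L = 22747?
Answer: 117374166/9089 - 23842*I*sqrt(763)/9089 ≈ 12914.0 - 72.458*I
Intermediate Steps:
m = 36356/(-34461 + 7*I*sqrt(763)) (m = (13609 + 22747)/(sqrt(-20256 - 17131) - 34461) = 36356/(sqrt(-37387) - 34461) = 36356/(7*I*sqrt(763) - 34461) = 36356/(-34461 + 7*I*sqrt(763)) ≈ -1.055 - 0.0059193*I)
(-131*(((-24 - 8) - 19) + 155))/m = (-131*(((-24 - 8) - 19) + 155))/(-44745147/42414211 - 9089*I*sqrt(763)/42414211) = (-131*((-32 - 19) + 155))/(-44745147/42414211 - 9089*I*sqrt(763)/42414211) = (-131*(-51 + 155))/(-44745147/42414211 - 9089*I*sqrt(763)/42414211) = (-131*104)/(-44745147/42414211 - 9089*I*sqrt(763)/42414211) = -13624/(-44745147/42414211 - 9089*I*sqrt(763)/42414211)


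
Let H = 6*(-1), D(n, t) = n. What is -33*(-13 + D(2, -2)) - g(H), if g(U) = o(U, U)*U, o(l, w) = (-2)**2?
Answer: 387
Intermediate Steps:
o(l, w) = 4
H = -6
g(U) = 4*U
-33*(-13 + D(2, -2)) - g(H) = -33*(-13 + 2) - 4*(-6) = -33*(-11) - 1*(-24) = 363 + 24 = 387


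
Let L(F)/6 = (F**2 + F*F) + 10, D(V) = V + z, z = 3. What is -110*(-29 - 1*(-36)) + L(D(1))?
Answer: -518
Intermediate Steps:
D(V) = 3 + V (D(V) = V + 3 = 3 + V)
L(F) = 60 + 12*F**2 (L(F) = 6*((F**2 + F*F) + 10) = 6*((F**2 + F**2) + 10) = 6*(2*F**2 + 10) = 6*(10 + 2*F**2) = 60 + 12*F**2)
-110*(-29 - 1*(-36)) + L(D(1)) = -110*(-29 - 1*(-36)) + (60 + 12*(3 + 1)**2) = -110*(-29 + 36) + (60 + 12*4**2) = -110*7 + (60 + 12*16) = -770 + (60 + 192) = -770 + 252 = -518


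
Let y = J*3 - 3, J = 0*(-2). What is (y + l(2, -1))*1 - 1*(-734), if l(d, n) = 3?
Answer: 734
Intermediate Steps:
J = 0
y = -3 (y = 0*3 - 3 = 0 - 3 = -3)
(y + l(2, -1))*1 - 1*(-734) = (-3 + 3)*1 - 1*(-734) = 0*1 + 734 = 0 + 734 = 734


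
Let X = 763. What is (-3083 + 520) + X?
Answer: -1800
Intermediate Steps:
(-3083 + 520) + X = (-3083 + 520) + 763 = -2563 + 763 = -1800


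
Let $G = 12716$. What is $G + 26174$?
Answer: $38890$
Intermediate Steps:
$G + 26174 = 12716 + 26174 = 38890$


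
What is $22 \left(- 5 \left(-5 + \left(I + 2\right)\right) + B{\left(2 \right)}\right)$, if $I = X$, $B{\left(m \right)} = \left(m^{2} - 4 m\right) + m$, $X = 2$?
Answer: $66$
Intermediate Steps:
$B{\left(m \right)} = m^{2} - 3 m$
$I = 2$
$22 \left(- 5 \left(-5 + \left(I + 2\right)\right) + B{\left(2 \right)}\right) = 22 \left(- 5 \left(-5 + \left(2 + 2\right)\right) + 2 \left(-3 + 2\right)\right) = 22 \left(- 5 \left(-5 + 4\right) + 2 \left(-1\right)\right) = 22 \left(\left(-5\right) \left(-1\right) - 2\right) = 22 \left(5 - 2\right) = 22 \cdot 3 = 66$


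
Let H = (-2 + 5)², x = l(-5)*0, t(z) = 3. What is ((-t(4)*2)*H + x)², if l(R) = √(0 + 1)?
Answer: 2916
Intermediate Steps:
l(R) = 1 (l(R) = √1 = 1)
x = 0 (x = 1*0 = 0)
H = 9 (H = 3² = 9)
((-t(4)*2)*H + x)² = ((-1*3*2)*9 + 0)² = (-3*2*9 + 0)² = (-6*9 + 0)² = (-54 + 0)² = (-54)² = 2916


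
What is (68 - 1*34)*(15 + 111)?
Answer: 4284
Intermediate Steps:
(68 - 1*34)*(15 + 111) = (68 - 34)*126 = 34*126 = 4284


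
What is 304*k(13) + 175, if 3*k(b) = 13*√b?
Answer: 175 + 3952*√13/3 ≈ 4924.7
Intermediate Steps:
k(b) = 13*√b/3 (k(b) = (13*√b)/3 = 13*√b/3)
304*k(13) + 175 = 304*(13*√13/3) + 175 = 3952*√13/3 + 175 = 175 + 3952*√13/3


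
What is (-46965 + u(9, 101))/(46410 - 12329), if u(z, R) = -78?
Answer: -47043/34081 ≈ -1.3803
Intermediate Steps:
(-46965 + u(9, 101))/(46410 - 12329) = (-46965 - 78)/(46410 - 12329) = -47043/34081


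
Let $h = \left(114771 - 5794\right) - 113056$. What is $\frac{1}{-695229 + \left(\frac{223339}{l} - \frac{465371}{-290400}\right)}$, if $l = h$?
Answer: $- \frac{1184541600}{823590631423691} \approx -1.4383 \cdot 10^{-6}$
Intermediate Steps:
$h = -4079$ ($h = 108977 - 113056 = -4079$)
$l = -4079$
$\frac{1}{-695229 + \left(\frac{223339}{l} - \frac{465371}{-290400}\right)} = \frac{1}{-695229 + \left(\frac{223339}{-4079} - \frac{465371}{-290400}\right)} = \frac{1}{-695229 + \left(223339 \left(- \frac{1}{4079}\right) - - \frac{465371}{290400}\right)} = \frac{1}{-695229 + \left(- \frac{223339}{4079} + \frac{465371}{290400}\right)} = \frac{1}{-695229 - \frac{62959397291}{1184541600}} = \frac{1}{- \frac{823590631423691}{1184541600}} = - \frac{1184541600}{823590631423691}$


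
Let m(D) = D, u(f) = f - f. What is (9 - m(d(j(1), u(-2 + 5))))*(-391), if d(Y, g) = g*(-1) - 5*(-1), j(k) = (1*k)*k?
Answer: -1564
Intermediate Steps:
j(k) = k**2 (j(k) = k*k = k**2)
u(f) = 0
d(Y, g) = 5 - g (d(Y, g) = -g + 5 = 5 - g)
(9 - m(d(j(1), u(-2 + 5))))*(-391) = (9 - (5 - 1*0))*(-391) = (9 - (5 + 0))*(-391) = (9 - 1*5)*(-391) = (9 - 5)*(-391) = 4*(-391) = -1564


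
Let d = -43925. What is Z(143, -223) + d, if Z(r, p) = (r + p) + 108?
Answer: -43897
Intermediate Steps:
Z(r, p) = 108 + p + r (Z(r, p) = (p + r) + 108 = 108 + p + r)
Z(143, -223) + d = (108 - 223 + 143) - 43925 = 28 - 43925 = -43897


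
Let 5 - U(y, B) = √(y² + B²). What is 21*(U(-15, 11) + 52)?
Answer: 1197 - 21*√346 ≈ 806.38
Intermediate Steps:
U(y, B) = 5 - √(B² + y²) (U(y, B) = 5 - √(y² + B²) = 5 - √(B² + y²))
21*(U(-15, 11) + 52) = 21*((5 - √(11² + (-15)²)) + 52) = 21*((5 - √(121 + 225)) + 52) = 21*((5 - √346) + 52) = 21*(57 - √346) = 1197 - 21*√346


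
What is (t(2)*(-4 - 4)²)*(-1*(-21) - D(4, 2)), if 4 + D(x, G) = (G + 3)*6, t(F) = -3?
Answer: 960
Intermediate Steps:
D(x, G) = 14 + 6*G (D(x, G) = -4 + (G + 3)*6 = -4 + (3 + G)*6 = -4 + (18 + 6*G) = 14 + 6*G)
(t(2)*(-4 - 4)²)*(-1*(-21) - D(4, 2)) = (-3*(-4 - 4)²)*(-1*(-21) - (14 + 6*2)) = (-3*(-8)²)*(21 - (14 + 12)) = (-3*64)*(21 - 1*26) = -192*(21 - 26) = -192*(-5) = 960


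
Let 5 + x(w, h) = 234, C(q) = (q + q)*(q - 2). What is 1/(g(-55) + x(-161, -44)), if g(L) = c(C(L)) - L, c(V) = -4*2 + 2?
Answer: 1/278 ≈ 0.0035971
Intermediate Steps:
C(q) = 2*q*(-2 + q) (C(q) = (2*q)*(-2 + q) = 2*q*(-2 + q))
c(V) = -6 (c(V) = -8 + 2 = -6)
x(w, h) = 229 (x(w, h) = -5 + 234 = 229)
g(L) = -6 - L
1/(g(-55) + x(-161, -44)) = 1/((-6 - 1*(-55)) + 229) = 1/((-6 + 55) + 229) = 1/(49 + 229) = 1/278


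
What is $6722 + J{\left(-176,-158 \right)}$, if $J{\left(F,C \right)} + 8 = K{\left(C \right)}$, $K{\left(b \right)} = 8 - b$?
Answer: $6880$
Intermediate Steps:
$J{\left(F,C \right)} = - C$ ($J{\left(F,C \right)} = -8 - \left(-8 + C\right) = - C$)
$6722 + J{\left(-176,-158 \right)} = 6722 - -158 = 6722 + 158 = 6880$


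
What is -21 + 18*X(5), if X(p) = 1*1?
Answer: -3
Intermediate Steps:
X(p) = 1
-21 + 18*X(5) = -21 + 18*1 = -21 + 18 = -3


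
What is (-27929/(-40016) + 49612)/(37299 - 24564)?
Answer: 1985301721/509603760 ≈ 3.8958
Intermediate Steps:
(-27929/(-40016) + 49612)/(37299 - 24564) = (-27929*(-1/40016) + 49612)/12735 = (27929/40016 + 49612)*(1/12735) = (1985301721/40016)*(1/12735) = 1985301721/509603760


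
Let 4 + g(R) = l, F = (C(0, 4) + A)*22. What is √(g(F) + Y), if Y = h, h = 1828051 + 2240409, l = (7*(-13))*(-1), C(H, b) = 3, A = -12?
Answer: √4068547 ≈ 2017.1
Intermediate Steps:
F = -198 (F = (3 - 12)*22 = -9*22 = -198)
l = 91 (l = -91*(-1) = 91)
h = 4068460
g(R) = 87 (g(R) = -4 + 91 = 87)
Y = 4068460
√(g(F) + Y) = √(87 + 4068460) = √4068547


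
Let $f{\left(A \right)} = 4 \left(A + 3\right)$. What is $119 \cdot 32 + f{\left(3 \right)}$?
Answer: $3832$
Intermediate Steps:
$f{\left(A \right)} = 12 + 4 A$ ($f{\left(A \right)} = 4 \left(3 + A\right) = 12 + 4 A$)
$119 \cdot 32 + f{\left(3 \right)} = 119 \cdot 32 + \left(12 + 4 \cdot 3\right) = 3808 + \left(12 + 12\right) = 3808 + 24 = 3832$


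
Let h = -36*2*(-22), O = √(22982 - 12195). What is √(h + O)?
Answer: √(1584 + √10787) ≈ 41.084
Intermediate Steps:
O = √10787 ≈ 103.86
h = 1584 (h = -72*(-22) = 1584)
√(h + O) = √(1584 + √10787)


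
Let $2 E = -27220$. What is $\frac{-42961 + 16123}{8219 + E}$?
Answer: $\frac{2982}{599} \approx 4.9783$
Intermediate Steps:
$E = -13610$ ($E = \frac{1}{2} \left(-27220\right) = -13610$)
$\frac{-42961 + 16123}{8219 + E} = \frac{-42961 + 16123}{8219 - 13610} = - \frac{26838}{-5391} = \left(-26838\right) \left(- \frac{1}{5391}\right) = \frac{2982}{599}$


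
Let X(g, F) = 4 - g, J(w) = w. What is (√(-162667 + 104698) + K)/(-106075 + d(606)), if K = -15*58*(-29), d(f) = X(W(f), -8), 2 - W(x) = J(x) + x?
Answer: -25230/104861 - 3*I*√6441/104861 ≈ -0.2406 - 0.0022961*I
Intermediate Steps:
W(x) = 2 - 2*x (W(x) = 2 - (x + x) = 2 - 2*x)
d(f) = 2 + 2*f (d(f) = 4 - (2 - 2*f) = 4 + (-2 + 2*f) = 2 + 2*f)
K = 25230 (K = -870*(-29) = 25230)
(√(-162667 + 104698) + K)/(-106075 + d(606)) = (√(-162667 + 104698) + 25230)/(-106075 + (2 + 2*606)) = (√(-57969) + 25230)/(-106075 + (2 + 1212)) = (3*I*√6441 + 25230)/(-106075 + 1214) = (25230 + 3*I*√6441)/(-104861) = (25230 + 3*I*√6441)*(-1/104861) = -25230/104861 - 3*I*√6441/104861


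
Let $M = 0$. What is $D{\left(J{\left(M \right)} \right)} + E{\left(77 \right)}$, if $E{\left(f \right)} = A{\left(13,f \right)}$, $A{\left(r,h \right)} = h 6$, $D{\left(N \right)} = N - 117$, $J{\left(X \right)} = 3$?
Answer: $348$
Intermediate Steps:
$D{\left(N \right)} = -117 + N$
$A{\left(r,h \right)} = 6 h$
$E{\left(f \right)} = 6 f$
$D{\left(J{\left(M \right)} \right)} + E{\left(77 \right)} = \left(-117 + 3\right) + 6 \cdot 77 = -114 + 462 = 348$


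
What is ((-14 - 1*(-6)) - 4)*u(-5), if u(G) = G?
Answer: 60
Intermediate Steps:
((-14 - 1*(-6)) - 4)*u(-5) = ((-14 - 1*(-6)) - 4)*(-5) = ((-14 + 6) - 4)*(-5) = (-8 - 4)*(-5) = -12*(-5) = 60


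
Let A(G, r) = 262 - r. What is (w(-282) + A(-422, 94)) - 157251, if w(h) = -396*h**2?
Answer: -31648587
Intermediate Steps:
(w(-282) + A(-422, 94)) - 157251 = (-396*(-282)**2 + (262 - 1*94)) - 157251 = (-396*79524 + (262 - 94)) - 157251 = (-31491504 + 168) - 157251 = -31491336 - 157251 = -31648587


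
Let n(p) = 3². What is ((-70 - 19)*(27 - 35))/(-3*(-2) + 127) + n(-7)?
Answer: 1909/133 ≈ 14.353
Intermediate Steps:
n(p) = 9
((-70 - 19)*(27 - 35))/(-3*(-2) + 127) + n(-7) = ((-70 - 19)*(27 - 35))/(-3*(-2) + 127) + 9 = (-89*(-8))/(6 + 127) + 9 = 712/133 + 9 = 1909/133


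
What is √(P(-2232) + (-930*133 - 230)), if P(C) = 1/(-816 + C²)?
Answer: I*√192156863190704367/1245252 ≈ 352.02*I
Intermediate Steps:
√(P(-2232) + (-930*133 - 230)) = √(1/(-816 + (-2232)²) + (-930*133 - 230)) = √(1/(-816 + 4981824) + (-123690 - 230)) = √(1/4981008 - 123920) = √(-617246511359/4981008) = I*√192156863190704367/1245252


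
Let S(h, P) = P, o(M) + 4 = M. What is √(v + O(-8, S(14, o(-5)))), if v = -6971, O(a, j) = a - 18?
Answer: I*√6997 ≈ 83.648*I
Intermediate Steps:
o(M) = -4 + M
O(a, j) = -18 + a
√(v + O(-8, S(14, o(-5)))) = √(-6971 + (-18 - 8)) = √(-6971 - 26) = √(-6997) = I*√6997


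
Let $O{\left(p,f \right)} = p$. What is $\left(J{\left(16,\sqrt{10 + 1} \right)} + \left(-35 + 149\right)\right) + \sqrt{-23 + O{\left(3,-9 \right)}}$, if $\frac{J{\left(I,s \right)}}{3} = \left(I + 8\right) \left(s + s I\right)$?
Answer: $114 + 1224 \sqrt{11} + 2 i \sqrt{5} \approx 4173.5 + 4.4721 i$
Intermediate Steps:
$J{\left(I,s \right)} = 3 \left(8 + I\right) \left(s + I s\right)$ ($J{\left(I,s \right)} = 3 \left(I + 8\right) \left(s + s I\right) = 3 \left(8 + I\right) \left(s + I s\right)$)
$\left(J{\left(16,\sqrt{10 + 1} \right)} + \left(-35 + 149\right)\right) + \sqrt{-23 + O{\left(3,-9 \right)}} = \left(3 \sqrt{10 + 1} \left(8 + 16^{2} + 9 \cdot 16\right) + \left(-35 + 149\right)\right) + \sqrt{-23 + 3} = \left(3 \sqrt{11} \left(8 + 256 + 144\right) + 114\right) + \sqrt{-20} = \left(3 \sqrt{11} \cdot 408 + 114\right) + 2 i \sqrt{5} = \left(1224 \sqrt{11} + 114\right) + 2 i \sqrt{5} = \left(114 + 1224 \sqrt{11}\right) + 2 i \sqrt{5} = 114 + 1224 \sqrt{11} + 2 i \sqrt{5}$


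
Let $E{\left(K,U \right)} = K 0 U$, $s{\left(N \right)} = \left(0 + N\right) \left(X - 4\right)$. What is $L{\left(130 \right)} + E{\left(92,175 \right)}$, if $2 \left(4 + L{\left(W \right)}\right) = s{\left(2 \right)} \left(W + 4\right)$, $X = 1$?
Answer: $-406$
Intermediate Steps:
$s{\left(N \right)} = - 3 N$ ($s{\left(N \right)} = \left(0 + N\right) \left(1 - 4\right) = N \left(-3\right) = - 3 N$)
$L{\left(W \right)} = -16 - 3 W$ ($L{\left(W \right)} = -4 + \frac{\left(-3\right) 2 \left(W + 4\right)}{2} = -4 + \frac{\left(-6\right) \left(4 + W\right)}{2} = -4 + \frac{-24 - 6 W}{2} = -4 - \left(12 + 3 W\right) = -16 - 3 W$)
$E{\left(K,U \right)} = 0$ ($E{\left(K,U \right)} = 0 U = 0$)
$L{\left(130 \right)} + E{\left(92,175 \right)} = \left(-16 - 390\right) + 0 = -406 + 0 = -406$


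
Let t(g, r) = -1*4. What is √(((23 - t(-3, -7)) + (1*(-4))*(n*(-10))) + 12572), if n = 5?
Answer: √12799 ≈ 113.13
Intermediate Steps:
t(g, r) = -4
√(((23 - t(-3, -7)) + (1*(-4))*(n*(-10))) + 12572) = √(((23 - 1*(-4)) + (1*(-4))*(5*(-10))) + 12572) = √(((23 + 4) - 4*(-50)) + 12572) = √((27 + 200) + 12572) = √(227 + 12572) = √12799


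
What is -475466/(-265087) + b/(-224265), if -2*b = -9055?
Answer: 42172080439/23779894422 ≈ 1.7734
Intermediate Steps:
b = 9055/2 (b = -½*(-9055) = 9055/2 ≈ 4527.5)
-475466/(-265087) + b/(-224265) = -475466/(-265087) + (9055/2)/(-224265) = -475466*(-1/265087) + (9055/2)*(-1/224265) = 475466/265087 - 1811/89706 = 42172080439/23779894422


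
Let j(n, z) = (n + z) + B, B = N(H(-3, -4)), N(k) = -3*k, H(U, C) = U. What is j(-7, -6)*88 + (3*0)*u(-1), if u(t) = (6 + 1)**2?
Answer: -352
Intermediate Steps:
u(t) = 49 (u(t) = 7**2 = 49)
B = 9 (B = -3*(-3) = 9)
j(n, z) = 9 + n + z (j(n, z) = (n + z) + 9 = 9 + n + z)
j(-7, -6)*88 + (3*0)*u(-1) = (9 - 7 - 6)*88 + (3*0)*49 = -4*88 + 0*49 = -352 + 0 = -352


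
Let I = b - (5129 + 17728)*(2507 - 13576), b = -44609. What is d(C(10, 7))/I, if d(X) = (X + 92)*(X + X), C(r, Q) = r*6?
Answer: 4560/63239881 ≈ 7.2106e-5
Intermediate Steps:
C(r, Q) = 6*r
d(X) = 2*X*(92 + X) (d(X) = (92 + X)*(2*X) = 2*X*(92 + X))
I = 252959524 (I = -44609 - (5129 + 17728)*(2507 - 13576) = -44609 - 22857*(-11069) = -44609 - 1*(-253004133) = -44609 + 253004133 = 252959524)
d(C(10, 7))/I = (2*(6*10)*(92 + 6*10))/252959524 = (2*60*(92 + 60))*(1/252959524) = (2*60*152)*(1/252959524) = 18240*(1/252959524) = 4560/63239881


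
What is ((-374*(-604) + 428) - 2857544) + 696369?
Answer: -1934851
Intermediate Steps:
((-374*(-604) + 428) - 2857544) + 696369 = ((225896 + 428) - 2857544) + 696369 = (226324 - 2857544) + 696369 = -2631220 + 696369 = -1934851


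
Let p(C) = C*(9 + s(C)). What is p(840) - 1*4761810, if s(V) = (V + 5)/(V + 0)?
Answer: -4753405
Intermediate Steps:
s(V) = (5 + V)/V
p(C) = C*(9 + (5 + C)/C)
p(840) - 1*4761810 = (5 + 10*840) - 1*4761810 = (5 + 8400) - 4761810 = 8405 - 4761810 = -4753405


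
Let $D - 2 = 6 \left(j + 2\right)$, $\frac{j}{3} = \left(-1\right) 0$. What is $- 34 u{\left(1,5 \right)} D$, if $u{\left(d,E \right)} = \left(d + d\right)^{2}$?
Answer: $-1904$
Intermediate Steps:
$j = 0$ ($j = 3 \left(\left(-1\right) 0\right) = 3 \cdot 0 = 0$)
$u{\left(d,E \right)} = 4 d^{2}$ ($u{\left(d,E \right)} = \left(2 d\right)^{2} = 4 d^{2}$)
$D = 14$ ($D = 2 + 6 \left(0 + 2\right) = 2 + 6 \cdot 2 = 2 + 12 = 14$)
$- 34 u{\left(1,5 \right)} D = - 34 \cdot 4 \cdot 1^{2} \cdot 14 = - 34 \cdot 4 \cdot 1 \cdot 14 = \left(-34\right) 4 \cdot 14 = \left(-136\right) 14 = -1904$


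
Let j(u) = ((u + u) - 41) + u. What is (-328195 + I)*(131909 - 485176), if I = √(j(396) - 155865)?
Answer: 115940463065 - 353267*I*√154718 ≈ 1.1594e+11 - 1.3895e+8*I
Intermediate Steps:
j(u) = -41 + 3*u (j(u) = (2*u - 41) + u = (-41 + 2*u) + u = -41 + 3*u)
I = I*√154718 (I = √((-41 + 3*396) - 155865) = √((-41 + 1188) - 155865) = √(1147 - 155865) = √(-154718) = I*√154718 ≈ 393.34*I)
(-328195 + I)*(131909 - 485176) = (-328195 + I*√154718)*(131909 - 485176) = (-328195 + I*√154718)*(-353267) = 115940463065 - 353267*I*√154718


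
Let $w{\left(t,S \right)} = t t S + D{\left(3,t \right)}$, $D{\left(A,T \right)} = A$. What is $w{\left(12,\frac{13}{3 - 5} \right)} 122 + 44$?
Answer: $-113782$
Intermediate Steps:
$w{\left(t,S \right)} = 3 + S t^{2}$ ($w{\left(t,S \right)} = t t S + 3 = t^{2} S + 3 = S t^{2} + 3 = 3 + S t^{2}$)
$w{\left(12,\frac{13}{3 - 5} \right)} 122 + 44 = \left(3 + \frac{13}{3 - 5} \cdot 12^{2}\right) 122 + 44 = \left(3 + \frac{13}{-2} \cdot 144\right) 122 + 44 = \left(3 + 13 \left(- \frac{1}{2}\right) 144\right) 122 + 44 = \left(3 - 936\right) 122 + 44 = \left(-933\right) 122 + 44 = -113826 + 44 = -113782$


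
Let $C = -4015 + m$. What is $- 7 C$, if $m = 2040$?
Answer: $13825$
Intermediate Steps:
$C = -1975$ ($C = -4015 + 2040 = -1975$)
$- 7 C = \left(-7\right) \left(-1975\right) = 13825$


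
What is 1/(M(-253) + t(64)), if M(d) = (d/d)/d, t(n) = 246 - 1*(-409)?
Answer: 253/165714 ≈ 0.0015267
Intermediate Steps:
t(n) = 655 (t(n) = 246 + 409 = 655)
M(d) = 1/d
1/(M(-253) + t(64)) = 1/(1/(-253) + 655) = 1/(-1/253 + 655) = 1/(165714/253) = 253/165714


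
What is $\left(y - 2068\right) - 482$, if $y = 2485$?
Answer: $-65$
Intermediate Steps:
$\left(y - 2068\right) - 482 = \left(2485 - 2068\right) - 482 = 417 + \left(-807 + 325\right) = 417 - 482 = -65$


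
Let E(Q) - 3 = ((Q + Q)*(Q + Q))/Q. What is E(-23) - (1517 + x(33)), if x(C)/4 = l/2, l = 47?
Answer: -1700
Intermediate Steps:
x(C) = 94 (x(C) = 4*(47/2) = 94)
E(Q) = 3 + 4*Q (E(Q) = 3 + ((Q + Q)*(Q + Q))/Q = 3 + ((2*Q)*(2*Q))/Q = 3 + (4*Q²)/Q = 3 + 4*Q)
E(-23) - (1517 + x(33)) = (3 + 4*(-23)) - (1517 + 94) = (3 - 92) - 1*1611 = -89 - 1611 = -1700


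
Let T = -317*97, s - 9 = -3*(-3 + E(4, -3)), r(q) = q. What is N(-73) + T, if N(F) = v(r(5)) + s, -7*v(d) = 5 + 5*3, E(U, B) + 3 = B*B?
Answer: -215263/7 ≈ -30752.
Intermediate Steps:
E(U, B) = -3 + B² (E(U, B) = -3 + B*B = -3 + B²)
s = 0 (s = 9 - 3*(-3 + (-3 + (-3)²)) = 9 - 3*(-3 + (-3 + 9)) = 9 - 3*(-3 + 6) = 9 - 3*3 = 9 - 9 = 0)
T = -30749
v(d) = -20/7 (v(d) = -(5 + 5*3)/7 = -(5 + 15)/7 = -⅐*20 = -20/7)
N(F) = -20/7 (N(F) = -20/7 + 0 = -20/7)
N(-73) + T = -20/7 - 30749 = -215263/7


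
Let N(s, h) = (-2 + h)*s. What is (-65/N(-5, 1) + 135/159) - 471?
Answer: -25607/53 ≈ -483.15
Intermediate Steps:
N(s, h) = s*(-2 + h)
(-65/N(-5, 1) + 135/159) - 471 = (-65*(-1/(5*(-2 + 1))) + 135/159) - 471 = (-65/((-5*(-1))) + 135*(1/159)) - 471 = (-65/5 + 45/53) - 471 = (-65*⅕ + 45/53) - 471 = (-13 + 45/53) - 471 = -644/53 - 471 = -25607/53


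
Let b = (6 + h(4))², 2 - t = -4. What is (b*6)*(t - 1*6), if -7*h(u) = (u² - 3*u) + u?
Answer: 0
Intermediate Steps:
h(u) = -u²/7 + 2*u/7 (h(u) = -((u² - 3*u) + u)/7 = -(u² - 2*u)/7 = -u²/7 + 2*u/7)
t = 6 (t = 2 - 1*(-4) = 2 + 4 = 6)
b = 1156/49 (b = (6 + (⅐)*4*(2 - 1*4))² = (6 + (⅐)*4*(2 - 4))² = (6 + (⅐)*4*(-2))² = (6 - 8/7)² = (34/7)² = 1156/49 ≈ 23.592)
(b*6)*(t - 1*6) = ((1156/49)*6)*(6 - 1*6) = 6936*(6 - 6)/49 = (6936/49)*0 = 0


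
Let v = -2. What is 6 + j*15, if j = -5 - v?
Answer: -39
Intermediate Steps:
j = -3 (j = -5 - 1*(-2) = -5 + 2 = -3)
6 + j*15 = 6 - 3*15 = 6 - 45 = -39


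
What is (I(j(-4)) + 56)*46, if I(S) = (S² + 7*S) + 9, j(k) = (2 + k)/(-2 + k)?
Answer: 27922/9 ≈ 3102.4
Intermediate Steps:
j(k) = (2 + k)/(-2 + k)
I(S) = 9 + S² + 7*S
(I(j(-4)) + 56)*46 = ((9 + ((2 - 4)/(-2 - 4))² + 7*((2 - 4)/(-2 - 4))) + 56)*46 = ((9 + (-2/(-6))² + 7*(-2/(-6))) + 56)*46 = ((9 + (-⅙*(-2))² + 7*(-⅙*(-2))) + 56)*46 = ((9 + (⅓)² + 7*(⅓)) + 56)*46 = ((9 + ⅑ + 7/3) + 56)*46 = (103/9 + 56)*46 = (607/9)*46 = 27922/9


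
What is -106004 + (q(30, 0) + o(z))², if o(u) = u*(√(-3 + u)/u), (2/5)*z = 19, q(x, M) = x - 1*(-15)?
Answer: -207869/2 + 45*√178 ≈ -1.0333e+5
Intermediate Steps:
q(x, M) = 15 + x (q(x, M) = x + 15 = 15 + x)
z = 95/2 (z = (5/2)*19 = 95/2 ≈ 47.500)
o(u) = √(-3 + u) (o(u) = u*(√(-3 + u)/u) = √(-3 + u))
-106004 + (q(30, 0) + o(z))² = -106004 + ((15 + 30) + √(-3 + 95/2))² = -106004 + (45 + √(89/2))² = -106004 + (45 + √178/2)²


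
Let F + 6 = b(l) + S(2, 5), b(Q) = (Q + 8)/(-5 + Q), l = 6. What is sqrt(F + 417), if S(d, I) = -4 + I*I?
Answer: sqrt(446) ≈ 21.119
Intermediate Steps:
b(Q) = (8 + Q)/(-5 + Q)
S(d, I) = -4 + I**2
F = 29 (F = -6 + ((8 + 6)/(-5 + 6) + (-4 + 5**2)) = -6 + (14/1 + (-4 + 25)) = -6 + (1*14 + 21) = -6 + (14 + 21) = -6 + 35 = 29)
sqrt(F + 417) = sqrt(29 + 417) = sqrt(446)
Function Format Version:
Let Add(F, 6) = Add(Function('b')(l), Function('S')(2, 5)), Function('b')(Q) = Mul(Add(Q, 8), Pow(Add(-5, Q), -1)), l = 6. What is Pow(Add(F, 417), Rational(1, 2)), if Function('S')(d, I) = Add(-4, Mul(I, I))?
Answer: Pow(446, Rational(1, 2)) ≈ 21.119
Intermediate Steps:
Function('b')(Q) = Mul(Pow(Add(-5, Q), -1), Add(8, Q)) (Function('b')(Q) = Mul(Add(8, Q), Pow(Add(-5, Q), -1)) = Mul(Pow(Add(-5, Q), -1), Add(8, Q)))
Function('S')(d, I) = Add(-4, Pow(I, 2))
F = 29 (F = Add(-6, Add(Mul(Pow(Add(-5, 6), -1), Add(8, 6)), Add(-4, Pow(5, 2)))) = Add(-6, Add(Mul(Pow(1, -1), 14), Add(-4, 25))) = Add(-6, Add(Mul(1, 14), 21)) = Add(-6, Add(14, 21)) = Add(-6, 35) = 29)
Pow(Add(F, 417), Rational(1, 2)) = Pow(Add(29, 417), Rational(1, 2)) = Pow(446, Rational(1, 2))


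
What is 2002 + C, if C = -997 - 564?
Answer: 441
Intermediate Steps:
C = -1561
2002 + C = 2002 - 1561 = 441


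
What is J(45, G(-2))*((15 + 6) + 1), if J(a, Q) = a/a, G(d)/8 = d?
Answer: 22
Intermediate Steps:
G(d) = 8*d
J(a, Q) = 1
J(45, G(-2))*((15 + 6) + 1) = 1*((15 + 6) + 1) = 1*(21 + 1) = 1*22 = 22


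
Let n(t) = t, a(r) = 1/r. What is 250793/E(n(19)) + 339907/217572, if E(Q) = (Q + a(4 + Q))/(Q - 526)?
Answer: -106048091674115/15882756 ≈ -6.6769e+6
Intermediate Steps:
a(r) = 1/r
E(Q) = (Q + 1/(4 + Q))/(-526 + Q) (E(Q) = (Q + 1/(4 + Q))/(Q - 526) = (Q + 1/(4 + Q))/(-526 + Q))
250793/E(n(19)) + 339907/217572 = 250793/(((1 + 19*(4 + 19))/((-526 + 19)*(4 + 19)))) + 339907/217572 = 250793/(((1 + 19*23)/(-507*23))) + 339907*(1/217572) = 250793/((-1/507*1/23*(1 + 437))) + 339907/217572 = 250793/((-1/507*1/23*438)) + 339907/217572 = 250793/(-146/3887) + 339907/217572 = 250793*(-3887/146) + 339907/217572 = -974832391/146 + 339907/217572 = -106048091674115/15882756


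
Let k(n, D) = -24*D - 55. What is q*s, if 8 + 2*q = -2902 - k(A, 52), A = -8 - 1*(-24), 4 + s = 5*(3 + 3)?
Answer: -20891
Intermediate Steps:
s = 26 (s = -4 + 5*(3 + 3) = -4 + 5*6 = -4 + 30 = 26)
A = 16 (A = -8 + 24 = 16)
k(n, D) = -55 - 24*D
q = -1607/2 (q = -4 + (-2902 - (-55 - 24*52))/2 = -4 + (-2902 - (-55 - 1248))/2 = -4 + (-2902 - 1*(-1303))/2 = -4 + (-2902 + 1303)/2 = -4 + (1/2)*(-1599) = -4 - 1599/2 = -1607/2 ≈ -803.50)
q*s = -1607/2*26 = -20891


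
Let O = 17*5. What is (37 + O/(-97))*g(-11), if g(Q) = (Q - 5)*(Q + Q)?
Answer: 1233408/97 ≈ 12716.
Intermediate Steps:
g(Q) = 2*Q*(-5 + Q) (g(Q) = (-5 + Q)*(2*Q) = 2*Q*(-5 + Q))
O = 85
(37 + O/(-97))*g(-11) = (37 + 85/(-97))*(2*(-11)*(-5 - 11)) = (37 + 85*(-1/97))*(2*(-11)*(-16)) = (37 - 85/97)*352 = (3504/97)*352 = 1233408/97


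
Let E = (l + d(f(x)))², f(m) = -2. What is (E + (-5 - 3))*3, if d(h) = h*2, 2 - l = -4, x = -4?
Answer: -12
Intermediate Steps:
l = 6 (l = 2 - 1*(-4) = 2 + 4 = 6)
d(h) = 2*h
E = 4 (E = (6 + 2*(-2))² = (6 - 4)² = 2² = 4)
(E + (-5 - 3))*3 = (4 + (-5 - 3))*3 = (4 - 8)*3 = -4*3 = -12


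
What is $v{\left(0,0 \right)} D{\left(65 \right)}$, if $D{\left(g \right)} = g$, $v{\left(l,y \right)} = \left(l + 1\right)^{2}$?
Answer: $65$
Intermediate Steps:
$v{\left(l,y \right)} = \left(1 + l\right)^{2}$
$v{\left(0,0 \right)} D{\left(65 \right)} = \left(1 + 0\right)^{2} \cdot 65 = 1^{2} \cdot 65 = 1 \cdot 65 = 65$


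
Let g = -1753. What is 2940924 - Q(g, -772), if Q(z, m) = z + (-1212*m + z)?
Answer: 2008766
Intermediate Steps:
Q(z, m) = -1212*m + 2*z (Q(z, m) = z + (z - 1212*m) = -1212*m + 2*z)
2940924 - Q(g, -772) = 2940924 - (-1212*(-772) + 2*(-1753)) = 2940924 - (935664 - 3506) = 2940924 - 1*932158 = 2940924 - 932158 = 2008766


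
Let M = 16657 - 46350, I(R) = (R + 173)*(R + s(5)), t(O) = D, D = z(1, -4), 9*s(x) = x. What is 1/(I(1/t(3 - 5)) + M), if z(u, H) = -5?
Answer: -25/740789 ≈ -3.3748e-5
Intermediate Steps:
s(x) = x/9
D = -5
t(O) = -5
I(R) = (173 + R)*(5/9 + R) (I(R) = (R + 173)*(R + (⅑)*5) = (173 + R)*(R + 5/9) = (173 + R)*(5/9 + R))
M = -29693
1/(I(1/t(3 - 5)) + M) = 1/((865/9 + (1/(-5))² + (1562/9)/(-5)) - 29693) = 1/((865/9 + (-⅕)² + (1562/9)*(-⅕)) - 29693) = 1/((865/9 + 1/25 - 1562/45) - 29693) = 1/(1536/25 - 29693) = 1/(-740789/25) = -25/740789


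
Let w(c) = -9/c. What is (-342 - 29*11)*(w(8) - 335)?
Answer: 1777429/8 ≈ 2.2218e+5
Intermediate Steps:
(-342 - 29*11)*(w(8) - 335) = (-342 - 29*11)*(-9/8 - 335) = (-342 - 319)*(-9*1/8 - 335) = -661*(-9/8 - 335) = -661*(-2689/8) = 1777429/8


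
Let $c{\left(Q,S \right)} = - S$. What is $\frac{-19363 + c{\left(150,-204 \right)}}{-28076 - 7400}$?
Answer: $\frac{391}{724} \approx 0.54006$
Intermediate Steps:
$\frac{-19363 + c{\left(150,-204 \right)}}{-28076 - 7400} = \frac{-19363 - -204}{-28076 - 7400} = \frac{-19363 + 204}{-35476} = \left(-19159\right) \left(- \frac{1}{35476}\right) = \frac{391}{724}$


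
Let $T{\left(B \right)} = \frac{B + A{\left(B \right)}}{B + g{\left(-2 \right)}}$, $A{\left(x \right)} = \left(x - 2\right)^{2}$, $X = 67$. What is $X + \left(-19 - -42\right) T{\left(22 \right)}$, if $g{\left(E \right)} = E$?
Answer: $\frac{5523}{10} \approx 552.3$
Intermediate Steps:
$A{\left(x \right)} = \left(-2 + x\right)^{2}$
$T{\left(B \right)} = \frac{B + \left(-2 + B\right)^{2}}{-2 + B}$ ($T{\left(B \right)} = \frac{B + \left(-2 + B\right)^{2}}{B - 2} = \frac{B + \left(-2 + B\right)^{2}}{-2 + B}$)
$X + \left(-19 - -42\right) T{\left(22 \right)} = 67 + \left(-19 - -42\right) \left(-2 + 22 + \frac{22}{-2 + 22}\right) = 67 + \left(-19 + 42\right) \left(-2 + 22 + \frac{22}{20}\right) = 67 + 23 \left(-2 + 22 + 22 \cdot \frac{1}{20}\right) = 67 + 23 \left(-2 + 22 + \frac{11}{10}\right) = 67 + 23 \cdot \frac{211}{10} = 67 + \frac{4853}{10} = \frac{5523}{10}$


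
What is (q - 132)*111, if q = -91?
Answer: -24753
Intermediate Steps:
(q - 132)*111 = (-91 - 132)*111 = -223*111 = -24753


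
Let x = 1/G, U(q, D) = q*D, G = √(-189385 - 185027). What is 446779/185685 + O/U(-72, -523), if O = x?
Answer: 446779/185685 - I*√93603/7049429136 ≈ 2.4061 - 4.34e-8*I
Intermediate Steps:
G = 2*I*√93603 (G = √(-374412) = 2*I*√93603 ≈ 611.89*I)
U(q, D) = D*q
x = -I*√93603/187206 (x = 1/(2*I*√93603) = -I*√93603/187206 ≈ -0.0016343*I)
O = -I*√93603/187206 ≈ -0.0016343*I
446779/185685 + O/U(-72, -523) = 446779/185685 + (-I*√93603/187206)/((-523*(-72))) = 446779*(1/185685) - I*√93603/187206/37656 = 446779/185685 - I*√93603/187206*(1/37656) = 446779/185685 - I*√93603/7049429136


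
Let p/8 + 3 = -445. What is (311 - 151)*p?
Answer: -573440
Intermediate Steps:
p = -3584 (p = -24 + 8*(-445) = -24 - 3560 = -3584)
(311 - 151)*p = (311 - 151)*(-3584) = 160*(-3584) = -573440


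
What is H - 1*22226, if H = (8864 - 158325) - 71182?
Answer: -242869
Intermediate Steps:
H = -220643 (H = -149461 - 71182 = -220643)
H - 1*22226 = -220643 - 1*22226 = -220643 - 22226 = -242869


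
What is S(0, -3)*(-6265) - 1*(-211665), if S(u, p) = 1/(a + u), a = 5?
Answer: 210412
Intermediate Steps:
S(u, p) = 1/(5 + u)
S(0, -3)*(-6265) - 1*(-211665) = -6265/(5 + 0) - 1*(-211665) = -6265/5 + 211665 = (1/5)*(-6265) + 211665 = -1253 + 211665 = 210412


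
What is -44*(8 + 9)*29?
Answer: -21692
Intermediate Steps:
-44*(8 + 9)*29 = -44*17*29 = -748*29 = -21692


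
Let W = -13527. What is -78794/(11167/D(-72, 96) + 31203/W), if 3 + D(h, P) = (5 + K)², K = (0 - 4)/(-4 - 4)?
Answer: -12908584638/66758101 ≈ -193.36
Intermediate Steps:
K = ½ (K = -4/(-8) = -4*(-⅛) = ½ ≈ 0.50000)
D(h, P) = 109/4 (D(h, P) = -3 + (5 + ½)² = -3 + (11/2)² = -3 + 121/4 = 109/4)
-78794/(11167/D(-72, 96) + 31203/W) = -78794/(11167/(109/4) + 31203/(-13527)) = -78794/(11167*(4/109) + 31203*(-1/13527)) = -78794/(44668/109 - 3467/1503) = -78794/66758101/163827 = -78794*163827/66758101 = -12908584638/66758101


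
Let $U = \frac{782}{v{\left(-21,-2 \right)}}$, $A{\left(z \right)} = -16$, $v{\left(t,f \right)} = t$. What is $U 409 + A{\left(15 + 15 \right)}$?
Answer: $- \frac{320174}{21} \approx -15246.0$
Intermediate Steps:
$U = - \frac{782}{21}$ ($U = \frac{782}{-21} = 782 \left(- \frac{1}{21}\right) = - \frac{782}{21} \approx -37.238$)
$U 409 + A{\left(15 + 15 \right)} = \left(- \frac{782}{21}\right) 409 - 16 = - \frac{319838}{21} - 16 = - \frac{320174}{21}$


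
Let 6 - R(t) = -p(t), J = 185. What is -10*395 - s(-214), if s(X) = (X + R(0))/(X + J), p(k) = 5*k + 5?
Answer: -3957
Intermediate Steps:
p(k) = 5 + 5*k
R(t) = 11 + 5*t (R(t) = 6 - (-1)*(5 + 5*t) = 6 - (-5 - 5*t) = 6 + (5 + 5*t) = 11 + 5*t)
s(X) = (11 + X)/(185 + X) (s(X) = (X + (11 + 5*0))/(X + 185) = (X + (11 + 0))/(185 + X) = (X + 11)/(185 + X) = (11 + X)/(185 + X))
-10*395 - s(-214) = -10*395 - (11 - 214)/(185 - 214) = -5*790 - (-203)/(-29) = -3950 - (-1)*(-203)/29 = -3950 - 1*7 = -3950 - 7 = -3957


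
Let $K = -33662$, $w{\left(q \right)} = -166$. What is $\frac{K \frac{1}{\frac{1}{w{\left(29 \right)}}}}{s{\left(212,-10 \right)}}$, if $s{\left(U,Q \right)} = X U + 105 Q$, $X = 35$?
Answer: $\frac{2793946}{3185} \approx 877.22$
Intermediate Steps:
$s{\left(U,Q \right)} = 35 U + 105 Q$
$\frac{K \frac{1}{\frac{1}{w{\left(29 \right)}}}}{s{\left(212,-10 \right)}} = \frac{\left(-33662\right) \frac{1}{\frac{1}{-166}}}{35 \cdot 212 + 105 \left(-10\right)} = \frac{\left(-33662\right) \frac{1}{- \frac{1}{166}}}{7420 - 1050} = \frac{\left(-33662\right) \left(-166\right)}{6370} = 5587892 \cdot \frac{1}{6370} = \frac{2793946}{3185}$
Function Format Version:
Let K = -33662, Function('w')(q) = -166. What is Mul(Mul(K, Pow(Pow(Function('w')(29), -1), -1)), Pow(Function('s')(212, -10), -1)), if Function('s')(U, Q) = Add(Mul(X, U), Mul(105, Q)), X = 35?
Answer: Rational(2793946, 3185) ≈ 877.22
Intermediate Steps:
Function('s')(U, Q) = Add(Mul(35, U), Mul(105, Q))
Mul(Mul(K, Pow(Pow(Function('w')(29), -1), -1)), Pow(Function('s')(212, -10), -1)) = Mul(Mul(-33662, Pow(Pow(-166, -1), -1)), Pow(Add(Mul(35, 212), Mul(105, -10)), -1)) = Mul(Mul(-33662, Pow(Rational(-1, 166), -1)), Pow(Add(7420, -1050), -1)) = Mul(Mul(-33662, -166), Pow(6370, -1)) = Mul(5587892, Rational(1, 6370)) = Rational(2793946, 3185)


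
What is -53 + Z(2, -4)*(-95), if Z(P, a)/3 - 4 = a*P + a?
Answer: 2227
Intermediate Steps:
Z(P, a) = 12 + 3*a + 3*P*a (Z(P, a) = 12 + 3*(a*P + a) = 12 + 3*(P*a + a) = 12 + 3*(a + P*a) = 12 + (3*a + 3*P*a) = 12 + 3*a + 3*P*a)
-53 + Z(2, -4)*(-95) = -53 + (12 + 3*(-4) + 3*2*(-4))*(-95) = -53 + (12 - 12 - 24)*(-95) = -53 - 24*(-95) = -53 + 2280 = 2227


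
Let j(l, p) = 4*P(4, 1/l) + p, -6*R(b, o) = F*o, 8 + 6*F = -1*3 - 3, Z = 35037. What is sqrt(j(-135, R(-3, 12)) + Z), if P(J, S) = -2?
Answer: sqrt(315303)/3 ≈ 187.17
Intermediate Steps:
F = -7/3 (F = -4/3 + (-1*3 - 3)/6 = -4/3 + (-3 - 3)/6 = -4/3 + (1/6)*(-6) = -4/3 - 1 = -7/3 ≈ -2.3333)
R(b, o) = 7*o/18 (R(b, o) = -(-7)*o/18 = 7*o/18)
j(l, p) = -8 + p (j(l, p) = 4*(-2) + p = -8 + p)
sqrt(j(-135, R(-3, 12)) + Z) = sqrt((-8 + (7/18)*12) + 35037) = sqrt((-8 + 14/3) + 35037) = sqrt(-10/3 + 35037) = sqrt(105101/3) = sqrt(315303)/3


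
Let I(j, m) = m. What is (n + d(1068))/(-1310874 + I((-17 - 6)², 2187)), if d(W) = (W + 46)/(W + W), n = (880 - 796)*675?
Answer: -60556157/1397677716 ≈ -0.043326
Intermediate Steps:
n = 56700 (n = 84*675 = 56700)
d(W) = (46 + W)/(2*W) (d(W) = (46 + W)/((2*W)) = (46 + W)*(1/(2*W)) = (46 + W)/(2*W))
(n + d(1068))/(-1310874 + I((-17 - 6)², 2187)) = (56700 + (½)*(46 + 1068)/1068)/(-1310874 + 2187) = (56700 + (½)*(1/1068)*1114)/(-1308687) = (56700 + 557/1068)*(-1/1308687) = (60556157/1068)*(-1/1308687) = -60556157/1397677716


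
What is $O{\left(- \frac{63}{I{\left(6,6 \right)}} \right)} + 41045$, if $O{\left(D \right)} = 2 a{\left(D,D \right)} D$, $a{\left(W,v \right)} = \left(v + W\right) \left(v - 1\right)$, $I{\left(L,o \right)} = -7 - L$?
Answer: $\frac{90969665}{2197} \approx 41406.0$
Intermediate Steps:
$a{\left(W,v \right)} = \left(-1 + v\right) \left(W + v\right)$ ($a{\left(W,v \right)} = \left(W + v\right) \left(-1 + v\right) = \left(-1 + v\right) \left(W + v\right)$)
$O{\left(D \right)} = D \left(- 4 D + 4 D^{2}\right)$ ($O{\left(D \right)} = 2 \left(D^{2} - D - D + D D\right) D = 2 \left(D^{2} - D - D + D^{2}\right) D = 2 \left(- 2 D + 2 D^{2}\right) D = \left(- 4 D + 4 D^{2}\right) D = D \left(- 4 D + 4 D^{2}\right)$)
$O{\left(- \frac{63}{I{\left(6,6 \right)}} \right)} + 41045 = 4 \left(- \frac{63}{-7 - 6}\right)^{2} \left(-1 - \frac{63}{-7 - 6}\right) + 41045 = 4 \left(- \frac{63}{-13}\right)^{2} \left(-1 - \frac{63}{-13}\right) + 41045 = 4 \left(\left(-63\right) \left(- \frac{1}{13}\right)\right)^{2} \left(-1 - - \frac{63}{13}\right) + 41045 = 4 \left(\frac{63}{13}\right)^{2} \left(-1 + \frac{63}{13}\right) + 41045 = 4 \cdot \frac{3969}{169} \cdot \frac{50}{13} + 41045 = \frac{793800}{2197} + 41045 = \frac{90969665}{2197}$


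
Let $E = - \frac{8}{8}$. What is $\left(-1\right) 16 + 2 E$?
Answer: $-18$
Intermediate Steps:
$E = -1$ ($E = \left(-8\right) \frac{1}{8} = -1$)
$\left(-1\right) 16 + 2 E = \left(-1\right) 16 + 2 \left(-1\right) = -16 - 2 = -18$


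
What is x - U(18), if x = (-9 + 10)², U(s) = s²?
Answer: -323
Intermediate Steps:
x = 1 (x = 1² = 1)
x - U(18) = 1 - 1*18² = 1 - 1*324 = 1 - 324 = -323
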